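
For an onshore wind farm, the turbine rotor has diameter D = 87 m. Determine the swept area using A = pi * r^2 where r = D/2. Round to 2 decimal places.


Compute the rotor radius:
  r = D / 2 = 87 / 2 = 43.5 m
Calculate swept area:
  A = pi * r^2 = pi * 43.5^2
  A = 5944.68 m^2

5944.68


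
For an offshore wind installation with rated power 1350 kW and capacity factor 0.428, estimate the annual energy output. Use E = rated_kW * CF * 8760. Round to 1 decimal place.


Annual energy = rated_kW * capacity_factor * hours_per_year
Given: P_rated = 1350 kW, CF = 0.428, hours = 8760
E = 1350 * 0.428 * 8760
E = 5061528.0 kWh

5061528.0


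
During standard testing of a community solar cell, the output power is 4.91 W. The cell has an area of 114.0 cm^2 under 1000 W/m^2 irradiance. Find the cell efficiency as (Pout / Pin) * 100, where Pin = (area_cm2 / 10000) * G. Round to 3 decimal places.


First compute the input power:
  Pin = area_cm2 / 10000 * G = 114.0 / 10000 * 1000 = 11.4 W
Then compute efficiency:
  Efficiency = (Pout / Pin) * 100 = (4.91 / 11.4) * 100
  Efficiency = 43.070%

43.070


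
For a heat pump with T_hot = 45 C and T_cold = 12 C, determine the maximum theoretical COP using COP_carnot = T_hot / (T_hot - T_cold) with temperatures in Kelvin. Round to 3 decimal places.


Convert to Kelvin:
  T_hot = 45 + 273.15 = 318.15 K
  T_cold = 12 + 273.15 = 285.15 K
Apply Carnot COP formula:
  COP = T_hot_K / (T_hot_K - T_cold_K) = 318.15 / 33.0
  COP = 9.641

9.641


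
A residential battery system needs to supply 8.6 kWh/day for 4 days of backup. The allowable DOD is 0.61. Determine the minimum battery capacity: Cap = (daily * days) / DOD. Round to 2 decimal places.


Total energy needed = daily * days = 8.6 * 4 = 34.4 kWh
Account for depth of discharge:
  Cap = total_energy / DOD = 34.4 / 0.61
  Cap = 56.39 kWh

56.39


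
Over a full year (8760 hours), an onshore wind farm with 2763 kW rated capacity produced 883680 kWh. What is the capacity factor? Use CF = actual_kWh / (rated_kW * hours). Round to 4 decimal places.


Capacity factor = actual output / maximum possible output
Maximum possible = rated * hours = 2763 * 8760 = 24203880 kWh
CF = 883680 / 24203880
CF = 0.0365

0.0365


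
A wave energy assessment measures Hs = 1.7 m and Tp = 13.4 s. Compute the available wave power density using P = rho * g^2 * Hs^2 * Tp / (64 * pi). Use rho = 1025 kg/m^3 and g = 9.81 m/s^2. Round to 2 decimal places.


Apply wave power formula:
  g^2 = 9.81^2 = 96.2361
  Hs^2 = 1.7^2 = 2.89
  Numerator = rho * g^2 * Hs^2 * Tp = 1025 * 96.2361 * 2.89 * 13.4 = 3820010.19
  Denominator = 64 * pi = 201.0619
  P = 3820010.19 / 201.0619 = 18999.17 W/m

18999.17


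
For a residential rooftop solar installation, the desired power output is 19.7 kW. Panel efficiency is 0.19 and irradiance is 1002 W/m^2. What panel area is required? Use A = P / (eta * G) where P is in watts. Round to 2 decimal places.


Convert target power to watts: P = 19.7 * 1000 = 19700.0 W
Compute denominator: eta * G = 0.19 * 1002 = 190.38
Required area A = P / (eta * G) = 19700.0 / 190.38
A = 103.48 m^2

103.48


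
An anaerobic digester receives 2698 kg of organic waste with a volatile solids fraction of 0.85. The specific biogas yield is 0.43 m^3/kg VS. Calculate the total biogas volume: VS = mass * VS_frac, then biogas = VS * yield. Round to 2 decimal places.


Compute volatile solids:
  VS = mass * VS_fraction = 2698 * 0.85 = 2293.3 kg
Calculate biogas volume:
  Biogas = VS * specific_yield = 2293.3 * 0.43
  Biogas = 986.12 m^3

986.12


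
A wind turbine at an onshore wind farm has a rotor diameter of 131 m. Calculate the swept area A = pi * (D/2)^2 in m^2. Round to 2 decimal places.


Compute the rotor radius:
  r = D / 2 = 131 / 2 = 65.5 m
Calculate swept area:
  A = pi * r^2 = pi * 65.5^2
  A = 13478.22 m^2

13478.22


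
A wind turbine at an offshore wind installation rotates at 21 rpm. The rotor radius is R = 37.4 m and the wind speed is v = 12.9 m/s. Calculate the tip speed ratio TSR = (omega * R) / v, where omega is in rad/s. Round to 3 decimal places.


Convert rotational speed to rad/s:
  omega = 21 * 2 * pi / 60 = 2.1991 rad/s
Compute tip speed:
  v_tip = omega * R = 2.1991 * 37.4 = 82.247 m/s
Tip speed ratio:
  TSR = v_tip / v_wind = 82.247 / 12.9 = 6.376

6.376


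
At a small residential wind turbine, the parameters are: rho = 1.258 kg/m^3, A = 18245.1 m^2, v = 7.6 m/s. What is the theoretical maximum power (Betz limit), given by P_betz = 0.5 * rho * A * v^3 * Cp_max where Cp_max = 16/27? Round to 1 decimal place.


The Betz coefficient Cp_max = 16/27 = 0.5926
v^3 = 7.6^3 = 438.976
P_betz = 0.5 * rho * A * v^3 * Cp_max
P_betz = 0.5 * 1.258 * 18245.1 * 438.976 * 0.5926
P_betz = 2985340.6 W

2985340.6


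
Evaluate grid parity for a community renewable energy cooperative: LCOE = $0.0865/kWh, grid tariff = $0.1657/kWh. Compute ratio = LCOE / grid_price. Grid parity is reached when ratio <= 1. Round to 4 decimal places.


Compare LCOE to grid price:
  LCOE = $0.0865/kWh, Grid price = $0.1657/kWh
  Ratio = LCOE / grid_price = 0.0865 / 0.1657 = 0.5220
  Grid parity achieved (ratio <= 1)? yes

0.5220


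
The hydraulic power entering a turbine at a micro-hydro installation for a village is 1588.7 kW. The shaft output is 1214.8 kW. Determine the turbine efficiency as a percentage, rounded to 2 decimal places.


Turbine efficiency = (output power / input power) * 100
eta = (1214.8 / 1588.7) * 100
eta = 76.47%

76.47


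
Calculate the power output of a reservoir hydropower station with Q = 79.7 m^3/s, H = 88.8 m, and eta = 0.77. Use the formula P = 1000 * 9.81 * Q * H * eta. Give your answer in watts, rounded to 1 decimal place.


Apply the hydropower formula P = rho * g * Q * H * eta
rho * g = 1000 * 9.81 = 9810.0
P = 9810.0 * 79.7 * 88.8 * 0.77
P = 53460254.2 W

53460254.2


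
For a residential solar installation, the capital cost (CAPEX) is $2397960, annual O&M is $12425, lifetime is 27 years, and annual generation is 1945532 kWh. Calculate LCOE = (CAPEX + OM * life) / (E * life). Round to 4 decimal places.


Total cost = CAPEX + OM * lifetime = 2397960 + 12425 * 27 = 2397960 + 335475 = 2733435
Total generation = annual * lifetime = 1945532 * 27 = 52529364 kWh
LCOE = 2733435 / 52529364
LCOE = 0.0520 $/kWh

0.0520


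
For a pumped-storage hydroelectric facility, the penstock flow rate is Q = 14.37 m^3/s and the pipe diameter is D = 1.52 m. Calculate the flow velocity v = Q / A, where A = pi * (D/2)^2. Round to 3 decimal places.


Compute pipe cross-sectional area:
  A = pi * (D/2)^2 = pi * (1.52/2)^2 = 1.8146 m^2
Calculate velocity:
  v = Q / A = 14.37 / 1.8146
  v = 7.919 m/s

7.919


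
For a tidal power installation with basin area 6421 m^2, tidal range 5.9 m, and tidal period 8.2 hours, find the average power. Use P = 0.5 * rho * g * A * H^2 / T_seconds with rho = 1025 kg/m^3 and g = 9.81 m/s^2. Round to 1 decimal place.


Convert period to seconds: T = 8.2 * 3600 = 29520.0 s
H^2 = 5.9^2 = 34.81
P = 0.5 * rho * g * A * H^2 / T
P = 0.5 * 1025 * 9.81 * 6421 * 34.81 / 29520.0
P = 38067.4 W

38067.4


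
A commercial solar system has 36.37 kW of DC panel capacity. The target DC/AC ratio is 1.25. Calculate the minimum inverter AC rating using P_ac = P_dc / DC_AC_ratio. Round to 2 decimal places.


The inverter AC capacity is determined by the DC/AC ratio.
Given: P_dc = 36.37 kW, DC/AC ratio = 1.25
P_ac = P_dc / ratio = 36.37 / 1.25
P_ac = 29.10 kW

29.10


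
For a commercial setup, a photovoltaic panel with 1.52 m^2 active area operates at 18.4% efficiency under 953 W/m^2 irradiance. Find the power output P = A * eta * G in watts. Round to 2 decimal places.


Use the solar power formula P = A * eta * G.
Given: A = 1.52 m^2, eta = 0.184, G = 953 W/m^2
P = 1.52 * 0.184 * 953
P = 266.54 W

266.54


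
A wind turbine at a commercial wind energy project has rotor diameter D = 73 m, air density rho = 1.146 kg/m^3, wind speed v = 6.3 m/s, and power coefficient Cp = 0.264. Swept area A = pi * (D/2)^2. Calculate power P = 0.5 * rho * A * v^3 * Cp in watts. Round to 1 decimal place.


Step 1 -- Compute swept area:
  A = pi * (D/2)^2 = pi * (73/2)^2 = 4185.39 m^2
Step 2 -- Apply wind power equation:
  P = 0.5 * rho * A * v^3 * Cp
  v^3 = 6.3^3 = 250.047
  P = 0.5 * 1.146 * 4185.39 * 250.047 * 0.264
  P = 158312.7 W

158312.7


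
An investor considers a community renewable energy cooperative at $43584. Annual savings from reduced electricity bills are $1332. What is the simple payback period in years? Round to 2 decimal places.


Simple payback period = initial cost / annual savings
Payback = 43584 / 1332
Payback = 32.72 years

32.72


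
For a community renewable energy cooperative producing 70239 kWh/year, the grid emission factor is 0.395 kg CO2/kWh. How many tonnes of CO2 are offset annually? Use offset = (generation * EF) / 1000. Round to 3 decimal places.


CO2 offset in kg = generation * emission_factor
CO2 offset = 70239 * 0.395 = 27744.41 kg
Convert to tonnes:
  CO2 offset = 27744.41 / 1000 = 27.744 tonnes

27.744


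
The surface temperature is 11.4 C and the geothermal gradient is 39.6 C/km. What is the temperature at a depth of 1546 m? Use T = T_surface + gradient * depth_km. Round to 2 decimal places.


Convert depth to km: 1546 / 1000 = 1.546 km
Temperature increase = gradient * depth_km = 39.6 * 1.546 = 61.22 C
Temperature at depth = T_surface + delta_T = 11.4 + 61.22
T = 72.62 C

72.62


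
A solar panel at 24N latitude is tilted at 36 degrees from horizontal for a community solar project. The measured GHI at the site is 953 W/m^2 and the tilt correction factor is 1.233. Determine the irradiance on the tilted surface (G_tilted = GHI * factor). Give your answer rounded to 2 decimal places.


Identify the given values:
  GHI = 953 W/m^2, tilt correction factor = 1.233
Apply the formula G_tilted = GHI * factor:
  G_tilted = 953 * 1.233
  G_tilted = 1175.05 W/m^2

1175.05


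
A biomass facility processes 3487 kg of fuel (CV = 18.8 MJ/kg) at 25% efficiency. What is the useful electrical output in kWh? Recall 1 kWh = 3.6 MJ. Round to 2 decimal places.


Total energy = mass * CV = 3487 * 18.8 = 65555.6 MJ
Useful energy = total * eta = 65555.6 * 0.25 = 16388.9 MJ
Convert to kWh: 16388.9 / 3.6
Useful energy = 4552.47 kWh

4552.47


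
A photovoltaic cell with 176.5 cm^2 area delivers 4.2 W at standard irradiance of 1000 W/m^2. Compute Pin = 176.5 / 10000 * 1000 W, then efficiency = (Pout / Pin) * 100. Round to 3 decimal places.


First compute the input power:
  Pin = area_cm2 / 10000 * G = 176.5 / 10000 * 1000 = 17.65 W
Then compute efficiency:
  Efficiency = (Pout / Pin) * 100 = (4.2 / 17.65) * 100
  Efficiency = 23.796%

23.796


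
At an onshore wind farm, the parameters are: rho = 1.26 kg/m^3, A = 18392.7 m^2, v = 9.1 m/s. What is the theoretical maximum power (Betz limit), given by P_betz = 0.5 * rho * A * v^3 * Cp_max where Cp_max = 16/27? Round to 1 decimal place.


The Betz coefficient Cp_max = 16/27 = 0.5926
v^3 = 9.1^3 = 753.571
P_betz = 0.5 * rho * A * v^3 * Cp_max
P_betz = 0.5 * 1.26 * 18392.7 * 753.571 * 0.5926
P_betz = 5174476.7 W

5174476.7


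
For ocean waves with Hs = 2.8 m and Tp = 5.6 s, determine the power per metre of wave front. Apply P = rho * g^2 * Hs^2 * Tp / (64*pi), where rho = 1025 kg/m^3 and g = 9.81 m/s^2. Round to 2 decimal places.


Apply wave power formula:
  g^2 = 9.81^2 = 96.2361
  Hs^2 = 2.8^2 = 7.84
  Numerator = rho * g^2 * Hs^2 * Tp = 1025 * 96.2361 * 7.84 * 5.6 = 4330778.48
  Denominator = 64 * pi = 201.0619
  P = 4330778.48 / 201.0619 = 21539.53 W/m

21539.53


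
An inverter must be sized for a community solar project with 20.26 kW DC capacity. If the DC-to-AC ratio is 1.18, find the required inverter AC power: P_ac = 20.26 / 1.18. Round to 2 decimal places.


The inverter AC capacity is determined by the DC/AC ratio.
Given: P_dc = 20.26 kW, DC/AC ratio = 1.18
P_ac = P_dc / ratio = 20.26 / 1.18
P_ac = 17.17 kW

17.17


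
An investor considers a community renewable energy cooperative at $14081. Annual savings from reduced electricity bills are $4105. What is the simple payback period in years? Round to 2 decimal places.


Simple payback period = initial cost / annual savings
Payback = 14081 / 4105
Payback = 3.43 years

3.43


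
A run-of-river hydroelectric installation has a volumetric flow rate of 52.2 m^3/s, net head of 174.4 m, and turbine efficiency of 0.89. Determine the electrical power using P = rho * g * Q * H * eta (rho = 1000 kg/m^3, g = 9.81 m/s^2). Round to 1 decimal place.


Apply the hydropower formula P = rho * g * Q * H * eta
rho * g = 1000 * 9.81 = 9810.0
P = 9810.0 * 52.2 * 174.4 * 0.89
P = 79483319.7 W

79483319.7


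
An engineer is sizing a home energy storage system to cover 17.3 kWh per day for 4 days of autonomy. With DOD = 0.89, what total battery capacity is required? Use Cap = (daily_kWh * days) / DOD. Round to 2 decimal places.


Total energy needed = daily * days = 17.3 * 4 = 69.2 kWh
Account for depth of discharge:
  Cap = total_energy / DOD = 69.2 / 0.89
  Cap = 77.75 kWh

77.75


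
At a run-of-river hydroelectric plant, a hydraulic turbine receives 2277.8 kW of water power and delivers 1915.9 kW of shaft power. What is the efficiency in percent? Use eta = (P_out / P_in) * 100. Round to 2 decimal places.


Turbine efficiency = (output power / input power) * 100
eta = (1915.9 / 2277.8) * 100
eta = 84.11%

84.11


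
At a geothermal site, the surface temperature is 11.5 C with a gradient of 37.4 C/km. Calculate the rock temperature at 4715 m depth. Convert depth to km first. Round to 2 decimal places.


Convert depth to km: 4715 / 1000 = 4.715 km
Temperature increase = gradient * depth_km = 37.4 * 4.715 = 176.34 C
Temperature at depth = T_surface + delta_T = 11.5 + 176.34
T = 187.84 C

187.84


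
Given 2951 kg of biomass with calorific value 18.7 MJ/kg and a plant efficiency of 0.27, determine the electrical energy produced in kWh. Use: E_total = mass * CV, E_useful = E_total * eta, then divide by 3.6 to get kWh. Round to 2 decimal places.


Total energy = mass * CV = 2951 * 18.7 = 55183.7 MJ
Useful energy = total * eta = 55183.7 * 0.27 = 14899.6 MJ
Convert to kWh: 14899.6 / 3.6
Useful energy = 4138.78 kWh

4138.78


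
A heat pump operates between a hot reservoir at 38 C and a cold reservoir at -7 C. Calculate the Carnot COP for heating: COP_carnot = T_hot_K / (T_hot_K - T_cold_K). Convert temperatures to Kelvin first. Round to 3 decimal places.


Convert to Kelvin:
  T_hot = 38 + 273.15 = 311.15 K
  T_cold = -7 + 273.15 = 266.15 K
Apply Carnot COP formula:
  COP = T_hot_K / (T_hot_K - T_cold_K) = 311.15 / 45.0
  COP = 6.914

6.914


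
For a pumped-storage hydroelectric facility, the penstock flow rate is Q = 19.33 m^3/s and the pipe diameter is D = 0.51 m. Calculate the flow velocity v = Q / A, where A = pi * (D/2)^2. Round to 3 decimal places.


Compute pipe cross-sectional area:
  A = pi * (D/2)^2 = pi * (0.51/2)^2 = 0.2043 m^2
Calculate velocity:
  v = Q / A = 19.33 / 0.2043
  v = 94.624 m/s

94.624


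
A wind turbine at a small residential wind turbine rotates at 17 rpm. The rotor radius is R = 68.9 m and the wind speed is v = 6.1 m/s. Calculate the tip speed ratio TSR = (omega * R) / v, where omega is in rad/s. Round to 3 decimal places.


Convert rotational speed to rad/s:
  omega = 17 * 2 * pi / 60 = 1.7802 rad/s
Compute tip speed:
  v_tip = omega * R = 1.7802 * 68.9 = 122.658 m/s
Tip speed ratio:
  TSR = v_tip / v_wind = 122.658 / 6.1 = 20.108

20.108


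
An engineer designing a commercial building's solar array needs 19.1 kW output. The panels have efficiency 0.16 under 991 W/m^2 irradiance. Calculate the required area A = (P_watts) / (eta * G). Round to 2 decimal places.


Convert target power to watts: P = 19.1 * 1000 = 19100.0 W
Compute denominator: eta * G = 0.16 * 991 = 158.56
Required area A = P / (eta * G) = 19100.0 / 158.56
A = 120.46 m^2

120.46


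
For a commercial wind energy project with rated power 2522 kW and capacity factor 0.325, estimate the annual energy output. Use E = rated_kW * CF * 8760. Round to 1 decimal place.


Annual energy = rated_kW * capacity_factor * hours_per_year
Given: P_rated = 2522 kW, CF = 0.325, hours = 8760
E = 2522 * 0.325 * 8760
E = 7180134.0 kWh

7180134.0


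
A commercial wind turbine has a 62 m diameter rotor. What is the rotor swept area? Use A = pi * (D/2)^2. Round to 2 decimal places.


Compute the rotor radius:
  r = D / 2 = 62 / 2 = 31.0 m
Calculate swept area:
  A = pi * r^2 = pi * 31.0^2
  A = 3019.07 m^2

3019.07


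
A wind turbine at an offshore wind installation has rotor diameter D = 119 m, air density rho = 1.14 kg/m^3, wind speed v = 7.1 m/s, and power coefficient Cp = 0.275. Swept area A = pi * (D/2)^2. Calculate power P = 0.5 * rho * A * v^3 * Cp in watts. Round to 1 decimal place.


Step 1 -- Compute swept area:
  A = pi * (D/2)^2 = pi * (119/2)^2 = 11122.02 m^2
Step 2 -- Apply wind power equation:
  P = 0.5 * rho * A * v^3 * Cp
  v^3 = 7.1^3 = 357.911
  P = 0.5 * 1.14 * 11122.02 * 357.911 * 0.275
  P = 623973.9 W

623973.9


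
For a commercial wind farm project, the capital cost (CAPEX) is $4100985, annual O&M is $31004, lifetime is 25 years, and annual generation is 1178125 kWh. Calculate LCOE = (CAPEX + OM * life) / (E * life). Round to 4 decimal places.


Total cost = CAPEX + OM * lifetime = 4100985 + 31004 * 25 = 4100985 + 775100 = 4876085
Total generation = annual * lifetime = 1178125 * 25 = 29453125 kWh
LCOE = 4876085 / 29453125
LCOE = 0.1656 $/kWh

0.1656


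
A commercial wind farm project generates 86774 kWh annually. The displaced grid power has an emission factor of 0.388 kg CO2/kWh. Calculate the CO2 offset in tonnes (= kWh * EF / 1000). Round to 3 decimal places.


CO2 offset in kg = generation * emission_factor
CO2 offset = 86774 * 0.388 = 33668.31 kg
Convert to tonnes:
  CO2 offset = 33668.31 / 1000 = 33.668 tonnes

33.668


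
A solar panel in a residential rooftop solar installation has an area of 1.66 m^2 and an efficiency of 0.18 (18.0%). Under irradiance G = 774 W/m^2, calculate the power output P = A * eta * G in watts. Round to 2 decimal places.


Use the solar power formula P = A * eta * G.
Given: A = 1.66 m^2, eta = 0.18, G = 774 W/m^2
P = 1.66 * 0.18 * 774
P = 231.27 W

231.27


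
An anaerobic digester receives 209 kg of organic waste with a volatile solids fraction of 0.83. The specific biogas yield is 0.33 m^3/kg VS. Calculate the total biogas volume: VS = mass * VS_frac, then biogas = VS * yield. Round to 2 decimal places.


Compute volatile solids:
  VS = mass * VS_fraction = 209 * 0.83 = 173.47 kg
Calculate biogas volume:
  Biogas = VS * specific_yield = 173.47 * 0.33
  Biogas = 57.25 m^3

57.25


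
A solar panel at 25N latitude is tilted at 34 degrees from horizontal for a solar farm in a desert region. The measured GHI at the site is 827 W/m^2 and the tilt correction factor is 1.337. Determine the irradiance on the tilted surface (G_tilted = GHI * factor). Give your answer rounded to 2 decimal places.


Identify the given values:
  GHI = 827 W/m^2, tilt correction factor = 1.337
Apply the formula G_tilted = GHI * factor:
  G_tilted = 827 * 1.337
  G_tilted = 1105.70 W/m^2

1105.70


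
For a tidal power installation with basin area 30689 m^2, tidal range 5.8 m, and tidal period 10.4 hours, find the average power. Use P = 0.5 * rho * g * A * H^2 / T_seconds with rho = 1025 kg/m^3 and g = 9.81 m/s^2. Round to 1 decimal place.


Convert period to seconds: T = 10.4 * 3600 = 37440.0 s
H^2 = 5.8^2 = 33.64
P = 0.5 * rho * g * A * H^2 / T
P = 0.5 * 1025 * 9.81 * 30689 * 33.64 / 37440.0
P = 138632.7 W

138632.7


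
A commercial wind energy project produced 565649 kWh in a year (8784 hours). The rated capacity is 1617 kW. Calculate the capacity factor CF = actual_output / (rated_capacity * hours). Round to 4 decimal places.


Capacity factor = actual output / maximum possible output
Maximum possible = rated * hours = 1617 * 8784 = 14203728 kWh
CF = 565649 / 14203728
CF = 0.0398

0.0398


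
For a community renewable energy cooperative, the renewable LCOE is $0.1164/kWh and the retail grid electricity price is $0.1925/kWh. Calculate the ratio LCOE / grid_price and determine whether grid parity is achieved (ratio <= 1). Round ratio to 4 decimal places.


Compare LCOE to grid price:
  LCOE = $0.1164/kWh, Grid price = $0.1925/kWh
  Ratio = LCOE / grid_price = 0.1164 / 0.1925 = 0.6047
  Grid parity achieved (ratio <= 1)? yes

0.6047


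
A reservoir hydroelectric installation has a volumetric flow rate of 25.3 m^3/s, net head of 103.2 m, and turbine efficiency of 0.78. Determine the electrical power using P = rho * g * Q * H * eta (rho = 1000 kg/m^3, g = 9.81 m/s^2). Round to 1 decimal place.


Apply the hydropower formula P = rho * g * Q * H * eta
rho * g = 1000 * 9.81 = 9810.0
P = 9810.0 * 25.3 * 103.2 * 0.78
P = 19978543.7 W

19978543.7


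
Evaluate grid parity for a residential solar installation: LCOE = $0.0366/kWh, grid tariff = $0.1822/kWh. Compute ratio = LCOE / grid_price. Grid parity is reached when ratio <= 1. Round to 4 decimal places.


Compare LCOE to grid price:
  LCOE = $0.0366/kWh, Grid price = $0.1822/kWh
  Ratio = LCOE / grid_price = 0.0366 / 0.1822 = 0.2009
  Grid parity achieved (ratio <= 1)? yes

0.2009


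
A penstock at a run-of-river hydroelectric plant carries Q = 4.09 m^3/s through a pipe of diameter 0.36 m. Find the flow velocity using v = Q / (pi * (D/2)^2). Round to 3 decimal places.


Compute pipe cross-sectional area:
  A = pi * (D/2)^2 = pi * (0.36/2)^2 = 0.1018 m^2
Calculate velocity:
  v = Q / A = 4.09 / 0.1018
  v = 40.182 m/s

40.182


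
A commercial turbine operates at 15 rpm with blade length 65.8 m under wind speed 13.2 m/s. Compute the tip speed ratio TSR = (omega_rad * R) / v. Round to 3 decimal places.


Convert rotational speed to rad/s:
  omega = 15 * 2 * pi / 60 = 1.5708 rad/s
Compute tip speed:
  v_tip = omega * R = 1.5708 * 65.8 = 103.358 m/s
Tip speed ratio:
  TSR = v_tip / v_wind = 103.358 / 13.2 = 7.830

7.830


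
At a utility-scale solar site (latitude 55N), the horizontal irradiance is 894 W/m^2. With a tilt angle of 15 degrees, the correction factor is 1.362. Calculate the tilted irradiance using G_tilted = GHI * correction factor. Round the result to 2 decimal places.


Identify the given values:
  GHI = 894 W/m^2, tilt correction factor = 1.362
Apply the formula G_tilted = GHI * factor:
  G_tilted = 894 * 1.362
  G_tilted = 1217.63 W/m^2

1217.63


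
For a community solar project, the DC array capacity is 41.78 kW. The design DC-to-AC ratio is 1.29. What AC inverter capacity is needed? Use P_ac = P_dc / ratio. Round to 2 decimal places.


The inverter AC capacity is determined by the DC/AC ratio.
Given: P_dc = 41.78 kW, DC/AC ratio = 1.29
P_ac = P_dc / ratio = 41.78 / 1.29
P_ac = 32.39 kW

32.39


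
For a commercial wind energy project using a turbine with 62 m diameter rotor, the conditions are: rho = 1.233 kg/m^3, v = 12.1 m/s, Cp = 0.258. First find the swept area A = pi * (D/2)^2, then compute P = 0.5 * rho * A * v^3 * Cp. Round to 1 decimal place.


Step 1 -- Compute swept area:
  A = pi * (D/2)^2 = pi * (62/2)^2 = 3019.07 m^2
Step 2 -- Apply wind power equation:
  P = 0.5 * rho * A * v^3 * Cp
  v^3 = 12.1^3 = 1771.561
  P = 0.5 * 1.233 * 3019.07 * 1771.561 * 0.258
  P = 850711.2 W

850711.2


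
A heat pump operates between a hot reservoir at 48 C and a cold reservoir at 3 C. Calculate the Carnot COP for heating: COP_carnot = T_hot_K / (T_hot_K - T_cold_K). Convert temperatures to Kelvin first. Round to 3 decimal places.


Convert to Kelvin:
  T_hot = 48 + 273.15 = 321.15 K
  T_cold = 3 + 273.15 = 276.15 K
Apply Carnot COP formula:
  COP = T_hot_K / (T_hot_K - T_cold_K) = 321.15 / 45.0
  COP = 7.137

7.137


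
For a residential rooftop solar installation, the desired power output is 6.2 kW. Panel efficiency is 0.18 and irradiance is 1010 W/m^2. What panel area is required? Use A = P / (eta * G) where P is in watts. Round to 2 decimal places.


Convert target power to watts: P = 6.2 * 1000 = 6200.0 W
Compute denominator: eta * G = 0.18 * 1010 = 181.8
Required area A = P / (eta * G) = 6200.0 / 181.8
A = 34.10 m^2

34.10


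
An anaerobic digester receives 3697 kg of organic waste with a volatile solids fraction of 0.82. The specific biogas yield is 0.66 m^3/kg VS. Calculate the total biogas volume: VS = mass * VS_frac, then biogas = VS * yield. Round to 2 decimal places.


Compute volatile solids:
  VS = mass * VS_fraction = 3697 * 0.82 = 3031.54 kg
Calculate biogas volume:
  Biogas = VS * specific_yield = 3031.54 * 0.66
  Biogas = 2000.82 m^3

2000.82


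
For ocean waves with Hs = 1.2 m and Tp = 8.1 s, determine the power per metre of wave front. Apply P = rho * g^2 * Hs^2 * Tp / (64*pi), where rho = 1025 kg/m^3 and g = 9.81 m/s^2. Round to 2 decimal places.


Apply wave power formula:
  g^2 = 9.81^2 = 96.2361
  Hs^2 = 1.2^2 = 1.44
  Numerator = rho * g^2 * Hs^2 * Tp = 1025 * 96.2361 * 1.44 * 8.1 = 1150560.32
  Denominator = 64 * pi = 201.0619
  P = 1150560.32 / 201.0619 = 5722.42 W/m

5722.42


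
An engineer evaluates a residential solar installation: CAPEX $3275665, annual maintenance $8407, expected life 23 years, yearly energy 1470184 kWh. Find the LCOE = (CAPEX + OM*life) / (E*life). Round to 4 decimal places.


Total cost = CAPEX + OM * lifetime = 3275665 + 8407 * 23 = 3275665 + 193361 = 3469026
Total generation = annual * lifetime = 1470184 * 23 = 33814232 kWh
LCOE = 3469026 / 33814232
LCOE = 0.1026 $/kWh

0.1026


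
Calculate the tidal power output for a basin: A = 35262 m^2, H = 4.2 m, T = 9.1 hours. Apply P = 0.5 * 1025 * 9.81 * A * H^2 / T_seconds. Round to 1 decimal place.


Convert period to seconds: T = 9.1 * 3600 = 32760.0 s
H^2 = 4.2^2 = 17.64
P = 0.5 * rho * g * A * H^2 / T
P = 0.5 * 1025 * 9.81 * 35262 * 17.64 / 32760.0
P = 95460.7 W

95460.7


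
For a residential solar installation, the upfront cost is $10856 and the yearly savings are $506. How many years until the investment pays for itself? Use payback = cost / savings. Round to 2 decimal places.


Simple payback period = initial cost / annual savings
Payback = 10856 / 506
Payback = 21.45 years

21.45


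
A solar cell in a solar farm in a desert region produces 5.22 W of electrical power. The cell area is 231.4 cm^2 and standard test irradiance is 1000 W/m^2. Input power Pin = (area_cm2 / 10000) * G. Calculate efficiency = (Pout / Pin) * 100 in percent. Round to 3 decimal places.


First compute the input power:
  Pin = area_cm2 / 10000 * G = 231.4 / 10000 * 1000 = 23.14 W
Then compute efficiency:
  Efficiency = (Pout / Pin) * 100 = (5.22 / 23.14) * 100
  Efficiency = 22.558%

22.558


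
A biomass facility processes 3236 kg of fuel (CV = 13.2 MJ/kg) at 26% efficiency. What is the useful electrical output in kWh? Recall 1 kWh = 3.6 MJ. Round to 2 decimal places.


Total energy = mass * CV = 3236 * 13.2 = 42715.2 MJ
Useful energy = total * eta = 42715.2 * 0.26 = 11105.95 MJ
Convert to kWh: 11105.95 / 3.6
Useful energy = 3084.99 kWh

3084.99


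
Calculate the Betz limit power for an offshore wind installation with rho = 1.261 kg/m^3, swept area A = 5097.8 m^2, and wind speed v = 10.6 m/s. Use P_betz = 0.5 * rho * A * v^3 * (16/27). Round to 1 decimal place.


The Betz coefficient Cp_max = 16/27 = 0.5926
v^3 = 10.6^3 = 1191.016
P_betz = 0.5 * rho * A * v^3 * Cp_max
P_betz = 0.5 * 1.261 * 5097.8 * 1191.016 * 0.5926
P_betz = 2268515.2 W

2268515.2


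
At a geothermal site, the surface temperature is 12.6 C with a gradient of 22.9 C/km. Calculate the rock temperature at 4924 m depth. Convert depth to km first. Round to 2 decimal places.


Convert depth to km: 4924 / 1000 = 4.924 km
Temperature increase = gradient * depth_km = 22.9 * 4.924 = 112.76 C
Temperature at depth = T_surface + delta_T = 12.6 + 112.76
T = 125.36 C

125.36


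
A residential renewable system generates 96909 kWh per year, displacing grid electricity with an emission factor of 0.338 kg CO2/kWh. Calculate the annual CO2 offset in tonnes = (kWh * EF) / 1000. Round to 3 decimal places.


CO2 offset in kg = generation * emission_factor
CO2 offset = 96909 * 0.338 = 32755.24 kg
Convert to tonnes:
  CO2 offset = 32755.24 / 1000 = 32.755 tonnes

32.755


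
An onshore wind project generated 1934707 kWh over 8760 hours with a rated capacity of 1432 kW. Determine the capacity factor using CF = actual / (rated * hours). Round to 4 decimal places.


Capacity factor = actual output / maximum possible output
Maximum possible = rated * hours = 1432 * 8760 = 12544320 kWh
CF = 1934707 / 12544320
CF = 0.1542

0.1542


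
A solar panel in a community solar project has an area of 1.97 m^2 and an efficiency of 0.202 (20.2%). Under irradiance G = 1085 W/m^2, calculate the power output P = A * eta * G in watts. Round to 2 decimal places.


Use the solar power formula P = A * eta * G.
Given: A = 1.97 m^2, eta = 0.202, G = 1085 W/m^2
P = 1.97 * 0.202 * 1085
P = 431.76 W

431.76


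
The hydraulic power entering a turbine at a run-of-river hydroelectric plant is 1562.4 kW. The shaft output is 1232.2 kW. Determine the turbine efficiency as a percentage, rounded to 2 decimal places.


Turbine efficiency = (output power / input power) * 100
eta = (1232.2 / 1562.4) * 100
eta = 78.87%

78.87


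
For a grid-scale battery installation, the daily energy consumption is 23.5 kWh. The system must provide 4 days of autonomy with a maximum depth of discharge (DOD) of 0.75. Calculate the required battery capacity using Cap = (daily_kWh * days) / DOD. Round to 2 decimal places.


Total energy needed = daily * days = 23.5 * 4 = 94.0 kWh
Account for depth of discharge:
  Cap = total_energy / DOD = 94.0 / 0.75
  Cap = 125.33 kWh

125.33


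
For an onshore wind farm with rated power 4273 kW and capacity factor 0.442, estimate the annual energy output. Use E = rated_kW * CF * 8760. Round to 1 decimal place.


Annual energy = rated_kW * capacity_factor * hours_per_year
Given: P_rated = 4273 kW, CF = 0.442, hours = 8760
E = 4273 * 0.442 * 8760
E = 16544714.2 kWh

16544714.2


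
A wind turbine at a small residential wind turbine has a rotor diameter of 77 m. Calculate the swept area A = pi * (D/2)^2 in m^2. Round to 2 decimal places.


Compute the rotor radius:
  r = D / 2 = 77 / 2 = 38.5 m
Calculate swept area:
  A = pi * r^2 = pi * 38.5^2
  A = 4656.63 m^2

4656.63


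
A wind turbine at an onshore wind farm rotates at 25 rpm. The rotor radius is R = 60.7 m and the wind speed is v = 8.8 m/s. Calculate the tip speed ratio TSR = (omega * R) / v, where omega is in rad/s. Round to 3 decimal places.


Convert rotational speed to rad/s:
  omega = 25 * 2 * pi / 60 = 2.618 rad/s
Compute tip speed:
  v_tip = omega * R = 2.618 * 60.7 = 158.912 m/s
Tip speed ratio:
  TSR = v_tip / v_wind = 158.912 / 8.8 = 18.058

18.058


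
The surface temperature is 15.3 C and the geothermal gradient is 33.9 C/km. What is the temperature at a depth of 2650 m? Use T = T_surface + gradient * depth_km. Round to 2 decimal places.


Convert depth to km: 2650 / 1000 = 2.65 km
Temperature increase = gradient * depth_km = 33.9 * 2.65 = 89.84 C
Temperature at depth = T_surface + delta_T = 15.3 + 89.84
T = 105.14 C

105.14


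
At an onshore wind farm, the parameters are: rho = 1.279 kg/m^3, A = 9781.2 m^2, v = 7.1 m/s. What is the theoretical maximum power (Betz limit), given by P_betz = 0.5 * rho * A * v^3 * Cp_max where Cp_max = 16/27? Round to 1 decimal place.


The Betz coefficient Cp_max = 16/27 = 0.5926
v^3 = 7.1^3 = 357.911
P_betz = 0.5 * rho * A * v^3 * Cp_max
P_betz = 0.5 * 1.279 * 9781.2 * 357.911 * 0.5926
P_betz = 1326673.2 W

1326673.2


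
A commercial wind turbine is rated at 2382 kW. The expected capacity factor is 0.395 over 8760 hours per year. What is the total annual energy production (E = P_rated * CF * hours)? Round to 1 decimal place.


Annual energy = rated_kW * capacity_factor * hours_per_year
Given: P_rated = 2382 kW, CF = 0.395, hours = 8760
E = 2382 * 0.395 * 8760
E = 8242196.4 kWh

8242196.4


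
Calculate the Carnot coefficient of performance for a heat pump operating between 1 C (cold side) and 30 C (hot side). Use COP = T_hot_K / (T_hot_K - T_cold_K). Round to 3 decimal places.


Convert to Kelvin:
  T_hot = 30 + 273.15 = 303.15 K
  T_cold = 1 + 273.15 = 274.15 K
Apply Carnot COP formula:
  COP = T_hot_K / (T_hot_K - T_cold_K) = 303.15 / 29.0
  COP = 10.453

10.453


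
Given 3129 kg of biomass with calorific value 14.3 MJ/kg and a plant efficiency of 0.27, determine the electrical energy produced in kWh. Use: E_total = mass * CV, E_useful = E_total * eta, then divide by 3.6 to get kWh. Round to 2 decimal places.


Total energy = mass * CV = 3129 * 14.3 = 44744.7 MJ
Useful energy = total * eta = 44744.7 * 0.27 = 12081.07 MJ
Convert to kWh: 12081.07 / 3.6
Useful energy = 3355.85 kWh

3355.85


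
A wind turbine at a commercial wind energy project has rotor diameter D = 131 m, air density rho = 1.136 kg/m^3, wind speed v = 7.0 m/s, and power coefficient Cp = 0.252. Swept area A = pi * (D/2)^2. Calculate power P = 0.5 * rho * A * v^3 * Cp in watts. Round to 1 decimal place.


Step 1 -- Compute swept area:
  A = pi * (D/2)^2 = pi * (131/2)^2 = 13478.22 m^2
Step 2 -- Apply wind power equation:
  P = 0.5 * rho * A * v^3 * Cp
  v^3 = 7.0^3 = 343.0
  P = 0.5 * 1.136 * 13478.22 * 343.0 * 0.252
  P = 661721.8 W

661721.8


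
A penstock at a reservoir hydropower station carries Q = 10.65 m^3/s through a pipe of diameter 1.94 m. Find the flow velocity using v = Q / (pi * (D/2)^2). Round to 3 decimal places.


Compute pipe cross-sectional area:
  A = pi * (D/2)^2 = pi * (1.94/2)^2 = 2.9559 m^2
Calculate velocity:
  v = Q / A = 10.65 / 2.9559
  v = 3.603 m/s

3.603


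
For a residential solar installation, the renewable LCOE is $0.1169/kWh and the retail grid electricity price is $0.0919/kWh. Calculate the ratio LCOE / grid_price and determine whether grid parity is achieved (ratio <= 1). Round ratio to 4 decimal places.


Compare LCOE to grid price:
  LCOE = $0.1169/kWh, Grid price = $0.0919/kWh
  Ratio = LCOE / grid_price = 0.1169 / 0.0919 = 1.2720
  Grid parity achieved (ratio <= 1)? no

1.2720


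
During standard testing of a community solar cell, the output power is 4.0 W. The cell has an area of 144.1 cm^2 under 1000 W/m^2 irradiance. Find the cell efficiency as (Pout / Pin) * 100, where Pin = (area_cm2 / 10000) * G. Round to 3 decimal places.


First compute the input power:
  Pin = area_cm2 / 10000 * G = 144.1 / 10000 * 1000 = 14.41 W
Then compute efficiency:
  Efficiency = (Pout / Pin) * 100 = (4.0 / 14.41) * 100
  Efficiency = 27.759%

27.759


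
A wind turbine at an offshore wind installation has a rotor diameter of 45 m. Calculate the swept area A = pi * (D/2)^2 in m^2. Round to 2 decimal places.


Compute the rotor radius:
  r = D / 2 = 45 / 2 = 22.5 m
Calculate swept area:
  A = pi * r^2 = pi * 22.5^2
  A = 1590.43 m^2

1590.43


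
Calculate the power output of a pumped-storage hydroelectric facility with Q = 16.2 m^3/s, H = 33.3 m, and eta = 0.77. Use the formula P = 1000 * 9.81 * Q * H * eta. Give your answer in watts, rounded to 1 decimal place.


Apply the hydropower formula P = rho * g * Q * H * eta
rho * g = 1000 * 9.81 = 9810.0
P = 9810.0 * 16.2 * 33.3 * 0.77
P = 4074919.0 W

4074919.0


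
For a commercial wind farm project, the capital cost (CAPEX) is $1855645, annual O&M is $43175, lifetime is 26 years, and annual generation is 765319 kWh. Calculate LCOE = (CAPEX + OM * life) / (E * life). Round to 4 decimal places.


Total cost = CAPEX + OM * lifetime = 1855645 + 43175 * 26 = 1855645 + 1122550 = 2978195
Total generation = annual * lifetime = 765319 * 26 = 19898294 kWh
LCOE = 2978195 / 19898294
LCOE = 0.1497 $/kWh

0.1497


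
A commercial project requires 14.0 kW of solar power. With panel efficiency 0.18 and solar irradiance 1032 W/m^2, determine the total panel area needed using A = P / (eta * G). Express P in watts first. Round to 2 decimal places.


Convert target power to watts: P = 14.0 * 1000 = 14000.0 W
Compute denominator: eta * G = 0.18 * 1032 = 185.76
Required area A = P / (eta * G) = 14000.0 / 185.76
A = 75.37 m^2

75.37


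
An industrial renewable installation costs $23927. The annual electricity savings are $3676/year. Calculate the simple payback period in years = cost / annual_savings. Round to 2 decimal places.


Simple payback period = initial cost / annual savings
Payback = 23927 / 3676
Payback = 6.51 years

6.51


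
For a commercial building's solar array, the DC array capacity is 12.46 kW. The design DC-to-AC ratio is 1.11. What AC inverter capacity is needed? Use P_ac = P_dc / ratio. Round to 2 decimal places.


The inverter AC capacity is determined by the DC/AC ratio.
Given: P_dc = 12.46 kW, DC/AC ratio = 1.11
P_ac = P_dc / ratio = 12.46 / 1.11
P_ac = 11.23 kW

11.23


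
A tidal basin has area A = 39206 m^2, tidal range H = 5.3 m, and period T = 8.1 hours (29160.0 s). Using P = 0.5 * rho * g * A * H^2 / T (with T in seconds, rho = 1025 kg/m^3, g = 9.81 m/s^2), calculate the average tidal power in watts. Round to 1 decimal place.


Convert period to seconds: T = 8.1 * 3600 = 29160.0 s
H^2 = 5.3^2 = 28.09
P = 0.5 * rho * g * A * H^2 / T
P = 0.5 * 1025 * 9.81 * 39206 * 28.09 / 29160.0
P = 189880.2 W

189880.2


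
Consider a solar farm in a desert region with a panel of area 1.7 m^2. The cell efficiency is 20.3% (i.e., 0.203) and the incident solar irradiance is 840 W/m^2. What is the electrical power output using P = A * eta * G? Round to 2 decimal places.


Use the solar power formula P = A * eta * G.
Given: A = 1.7 m^2, eta = 0.203, G = 840 W/m^2
P = 1.7 * 0.203 * 840
P = 289.88 W

289.88


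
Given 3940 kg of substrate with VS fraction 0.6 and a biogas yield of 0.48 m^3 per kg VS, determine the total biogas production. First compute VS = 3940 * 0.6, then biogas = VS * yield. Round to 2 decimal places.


Compute volatile solids:
  VS = mass * VS_fraction = 3940 * 0.6 = 2364.0 kg
Calculate biogas volume:
  Biogas = VS * specific_yield = 2364.0 * 0.48
  Biogas = 1134.72 m^3

1134.72


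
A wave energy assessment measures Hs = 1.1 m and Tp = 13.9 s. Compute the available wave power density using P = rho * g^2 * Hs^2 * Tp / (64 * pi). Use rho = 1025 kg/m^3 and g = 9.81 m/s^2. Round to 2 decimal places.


Apply wave power formula:
  g^2 = 9.81^2 = 96.2361
  Hs^2 = 1.1^2 = 1.21
  Numerator = rho * g^2 * Hs^2 * Tp = 1025 * 96.2361 * 1.21 * 13.9 = 1659059.84
  Denominator = 64 * pi = 201.0619
  P = 1659059.84 / 201.0619 = 8251.49 W/m

8251.49


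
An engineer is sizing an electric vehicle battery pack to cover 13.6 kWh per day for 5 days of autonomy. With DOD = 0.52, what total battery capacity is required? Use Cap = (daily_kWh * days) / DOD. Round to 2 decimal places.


Total energy needed = daily * days = 13.6 * 5 = 68.0 kWh
Account for depth of discharge:
  Cap = total_energy / DOD = 68.0 / 0.52
  Cap = 130.77 kWh

130.77


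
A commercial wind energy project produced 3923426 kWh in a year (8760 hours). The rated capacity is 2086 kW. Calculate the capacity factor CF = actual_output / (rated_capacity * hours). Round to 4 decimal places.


Capacity factor = actual output / maximum possible output
Maximum possible = rated * hours = 2086 * 8760 = 18273360 kWh
CF = 3923426 / 18273360
CF = 0.2147

0.2147


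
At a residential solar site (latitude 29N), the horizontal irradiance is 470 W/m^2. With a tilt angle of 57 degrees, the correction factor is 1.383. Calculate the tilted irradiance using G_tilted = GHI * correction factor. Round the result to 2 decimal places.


Identify the given values:
  GHI = 470 W/m^2, tilt correction factor = 1.383
Apply the formula G_tilted = GHI * factor:
  G_tilted = 470 * 1.383
  G_tilted = 650.01 W/m^2

650.01
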